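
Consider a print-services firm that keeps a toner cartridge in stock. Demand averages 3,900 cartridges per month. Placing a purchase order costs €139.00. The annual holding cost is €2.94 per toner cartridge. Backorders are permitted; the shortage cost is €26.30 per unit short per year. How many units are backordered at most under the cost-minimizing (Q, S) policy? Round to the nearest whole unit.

Annual demand D = 3,900 × 12 = 46,800.
With planned backorders, Q* = √(2DS/H) · √((H+B)/B).
√(2DS/H) = √(2 × 46,800 × 139 / 2.94) = 2103.641.
√((H+B)/B) = √((2.94+26.3)/26.3) = 1.0544.
Q* ≈ 2218.107.
S* = Q* · H/(H+B) = 2218.107 × 2.94/29.24 ≈ 223.024.

S* ≈ 223 cartridges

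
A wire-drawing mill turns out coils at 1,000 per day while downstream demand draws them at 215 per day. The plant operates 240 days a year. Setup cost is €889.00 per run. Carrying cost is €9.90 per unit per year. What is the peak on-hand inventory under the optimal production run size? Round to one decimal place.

Annual demand D = 215 × 240 = 51,600.
Production build-up factor (1 − d/p) = 1 − 215/1,000 = 0.7850.
Q* = √(2DS / (H(1 − d/p))) = √(2 × 51,600 × 889 / (9.9 × 0.7850)).
= √(91,744,800 / 7.7715) ≈ 3435.883.
Maximum inventory = Q*(1 − d/p) = 3435.883 × 0.7850 ≈ 2697.168.

I_max ≈ 2,697.2 coils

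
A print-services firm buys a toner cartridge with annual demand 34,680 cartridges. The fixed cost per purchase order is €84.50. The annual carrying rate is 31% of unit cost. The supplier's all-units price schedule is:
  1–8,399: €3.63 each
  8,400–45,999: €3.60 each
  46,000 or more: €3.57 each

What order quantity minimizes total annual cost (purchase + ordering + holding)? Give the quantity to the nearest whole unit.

Q* ≈ 2,282 cartridges

Holding cost per unit per year at price C is H = 0.31·C.
For each price level, check whether its EOQ is feasible; otherwise the best quantity at that price is the breakpoint.
EOQ at €3.63 = 2282.2 (feasible in tier 1): TC = 34,680×€3.63 + (34,680/2282.2)×84.5 + (2282.2/2)×0.31×€3.63 = €128,456.53.
EOQ at €3.60 = 2291.7 < 8400, so use break Q=8400: TC = 34,680×€3.60 + (34,680/8400.0)×84.5 + (8400.0/2)×0.31×€3.60 = €129,884.06.
EOQ at €3.57 = 2301.3 < 46000, so use break Q=46000: TC = 34,680×€3.57 + (34,680/46000.0)×84.5 + (46000.0/2)×0.31×€3.57 = €149,325.41.
Lowest total cost is €128,456.53 at Q = 2282.2.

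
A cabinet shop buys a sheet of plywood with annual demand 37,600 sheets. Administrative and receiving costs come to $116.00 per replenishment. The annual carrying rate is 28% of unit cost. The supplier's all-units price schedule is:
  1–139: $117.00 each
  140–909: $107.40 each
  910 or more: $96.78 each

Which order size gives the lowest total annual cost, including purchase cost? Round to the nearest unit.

Holding cost per unit per year at price C is H = 0.28·C.
For each price level, check whether its EOQ is feasible; otherwise the best quantity at that price is the breakpoint.
Tier 1 ($117.00): EOQ = 516.0 exceeds tier's upper bound 139, so this tier is dominated.
EOQ at $107.40 = 538.6 (feasible in tier 2): TC = 37,600×$107.40 + (37,600/538.6)×116 + (538.6/2)×0.28×$107.40 = $4,054,436.42.
EOQ at $96.78 = 567.4 < 910, so use break Q=910: TC = 37,600×$96.78 + (37,600/910.0)×116 + (910.0/2)×0.28×$96.78 = $3,656,050.74.
Lowest total cost is $3,656,050.74 at Q = 910.0.

Q* ≈ 910 sheets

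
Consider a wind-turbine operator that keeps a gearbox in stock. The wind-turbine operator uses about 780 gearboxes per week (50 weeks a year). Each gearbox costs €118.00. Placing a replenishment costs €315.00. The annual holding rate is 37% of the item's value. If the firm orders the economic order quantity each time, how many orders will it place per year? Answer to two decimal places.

N ≈ 51.99 orders per year

Annual demand D = 780 × 50 = 39,000.
Holding cost H = 0.37 × €118.00 = €43.6600 per unit per year.
The optimal lot size = √(2DS/H) = √(2 × 39,000 × 315 / 43.66) ≈ 750.17.
Orders per year = D / Q* = 39,000 / 750.17 ≈ 51.988.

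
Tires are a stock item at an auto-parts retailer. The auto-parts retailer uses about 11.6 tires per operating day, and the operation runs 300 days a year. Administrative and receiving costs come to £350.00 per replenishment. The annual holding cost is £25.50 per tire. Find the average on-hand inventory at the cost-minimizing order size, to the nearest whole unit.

Annual demand D = 11.6 × 300 = 3,480.
Q* = √(2DS/H) = √(2 × 3,480 × 350 / 25.5) ≈ 309.08.
Average inventory = Q*/2 ≈ 309.08 / 2 = 154.539.

Average inventory ≈ 155 tires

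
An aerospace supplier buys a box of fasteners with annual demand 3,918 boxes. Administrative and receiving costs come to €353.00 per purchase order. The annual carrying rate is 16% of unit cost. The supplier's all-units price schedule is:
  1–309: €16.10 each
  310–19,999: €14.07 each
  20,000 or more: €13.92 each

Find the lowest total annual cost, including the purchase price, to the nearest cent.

TC* ≈ €57,621.67

Holding cost per unit per year at price C is H = 0.16·C.
Evaluate total cost at each tier's feasible EOQ or, if the EOQ is below the tier, at the tier's minimum quantity.
Tier 1 (€16.10): EOQ = 1036.2 exceeds tier's upper bound 309, so this tier is dominated.
EOQ at €14.07 = 1108.5 (feasible in tier 2): TC = 3,918×€14.07 + (3,918/1108.5)×353 + (1108.5/2)×0.16×€14.07 = €57,621.67.
EOQ at €13.92 = 1114.4 < 20000, so use break Q=20000: TC = 3,918×€13.92 + (3,918/20000.0)×353 + (20000.0/2)×0.16×€13.92 = €76,879.71.
Lowest total cost among the candidates is at Q = 1108.5.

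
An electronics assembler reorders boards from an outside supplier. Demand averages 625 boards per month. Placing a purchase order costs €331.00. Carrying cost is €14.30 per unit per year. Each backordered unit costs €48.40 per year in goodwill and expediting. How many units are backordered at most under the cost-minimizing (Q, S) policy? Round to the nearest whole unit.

Annual demand D = 625 × 12 = 7,500.
With planned backorders, Q* = √(2DS/H) · √((H+B)/B).
√(2DS/H) = √(2 × 7,500 × 331 / 14.3) = 589.239.
√((H+B)/B) = √((14.3+48.4)/48.4) = 1.1382.
Q* ≈ 670.660.
S* = Q* · H/(H+B) = 670.660 × 14.3/62.7 ≈ 152.958.

S* ≈ 153 boards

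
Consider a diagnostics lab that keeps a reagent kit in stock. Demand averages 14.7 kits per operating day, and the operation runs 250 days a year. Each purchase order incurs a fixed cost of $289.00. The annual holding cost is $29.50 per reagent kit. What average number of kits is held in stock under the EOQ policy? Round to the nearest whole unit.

Annual demand D = 14.7 × 250 = 3,675.
Q* = √(2DS/H) = √(2 × 3,675 × 289 / 29.5) ≈ 268.34.
Average inventory = Q*/2 ≈ 268.34 / 2 = 134.169.

Average inventory ≈ 134 kits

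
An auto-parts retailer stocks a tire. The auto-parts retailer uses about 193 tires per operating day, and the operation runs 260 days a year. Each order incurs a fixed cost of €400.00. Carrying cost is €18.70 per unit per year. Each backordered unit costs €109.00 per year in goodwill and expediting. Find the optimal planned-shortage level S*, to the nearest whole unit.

Annual demand D = 193 × 260 = 50,180.
With planned backorders, Q* = √(2DS/H) · √((H+B)/B).
√(2DS/H) = √(2 × 50,180 × 400 / 18.7) = 1465.175.
√((H+B)/B) = √((18.7+109)/109) = 1.0824.
Q* ≈ 1585.885.
S* = Q* · H/(H+B) = 1585.885 × 18.7/127.7 ≈ 232.232.

S* ≈ 232 tires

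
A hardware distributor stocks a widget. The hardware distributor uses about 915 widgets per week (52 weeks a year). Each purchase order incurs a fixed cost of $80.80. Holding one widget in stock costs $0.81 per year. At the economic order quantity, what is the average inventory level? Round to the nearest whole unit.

Average inventory ≈ 1,540 widgets

Annual demand D = 915 × 52 = 47,580.
Q* = √(2DS/H) = √(2 × 47,580 × 80.8 / 0.81) ≈ 3080.99.
Average inventory = Q*/2 ≈ 3080.99 / 2 = 1540.495.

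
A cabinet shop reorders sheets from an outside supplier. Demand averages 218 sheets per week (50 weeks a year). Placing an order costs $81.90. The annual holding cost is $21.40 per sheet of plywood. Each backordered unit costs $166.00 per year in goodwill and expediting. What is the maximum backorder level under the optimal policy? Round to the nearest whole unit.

S* ≈ 35 sheets

Annual demand D = 218 × 50 = 10,900.
With planned backorders, Q* = √(2DS/H) · √((H+B)/B).
√(2DS/H) = √(2 × 10,900 × 81.9 / 21.4) = 288.844.
√((H+B)/B) = √((21.4+166)/166) = 1.0625.
Q* ≈ 306.898.
S* = Q* · H/(H+B) = 306.898 × 21.4/187.4 ≈ 35.046.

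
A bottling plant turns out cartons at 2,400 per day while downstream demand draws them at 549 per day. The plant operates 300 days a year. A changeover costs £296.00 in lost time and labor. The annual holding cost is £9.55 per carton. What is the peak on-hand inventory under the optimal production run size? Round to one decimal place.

Annual demand D = 549 × 300 = 164,700.
Production build-up factor (1 − d/p) = 1 − 549/2,400 = 0.7712.
Q* = √(2DS / (H(1 − d/p))) = √(2 × 164,700 × 296 / (9.55 × 0.7712)).
= √(97,502,400 / 7.3654) ≈ 3638.383.
Maximum inventory = Q*(1 − d/p) = 3638.383 × 0.7712 ≈ 2806.103.

I_max ≈ 2,806.1 cartons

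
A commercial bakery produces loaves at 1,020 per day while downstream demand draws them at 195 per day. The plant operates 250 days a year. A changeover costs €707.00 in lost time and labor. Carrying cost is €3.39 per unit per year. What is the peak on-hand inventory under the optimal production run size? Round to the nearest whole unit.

Annual demand D = 195 × 250 = 48,750.
Production build-up factor (1 − d/p) = 1 − 195/1,020 = 0.8088.
Q* = √(2DS / (H(1 − d/p))) = √(2 × 48,750 × 707 / (3.39 × 0.8088)).
= √(68,932,500 / 2.7419) ≈ 5014.011.
Maximum inventory = Q*(1 − d/p) = 5014.011 × 0.8088 ≈ 4055.450.

I_max ≈ 4,055 loaves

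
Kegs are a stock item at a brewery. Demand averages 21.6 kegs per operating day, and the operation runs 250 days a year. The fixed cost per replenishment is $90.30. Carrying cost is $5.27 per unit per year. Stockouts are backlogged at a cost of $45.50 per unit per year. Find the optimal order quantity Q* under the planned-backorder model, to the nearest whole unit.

Annual demand D = 21.6 × 250 = 5,400.
With planned backorders, Q* = √(2DS/H) · √((H+B)/B).
√(2DS/H) = √(2 × 5,400 × 90.3 / 5.27) = 430.180.
√((H+B)/B) = √((5.27+45.5)/45.5) = 1.0563.
Q* ≈ 454.410.

Q* ≈ 454 kegs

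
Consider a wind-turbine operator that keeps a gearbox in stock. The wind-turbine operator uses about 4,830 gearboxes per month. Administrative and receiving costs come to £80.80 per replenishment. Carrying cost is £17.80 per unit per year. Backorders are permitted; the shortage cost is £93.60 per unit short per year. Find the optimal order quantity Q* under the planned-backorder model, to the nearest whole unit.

Annual demand D = 4,830 × 12 = 57,960.
With planned backorders, Q* = √(2DS/H) · √((H+B)/B).
√(2DS/H) = √(2 × 57,960 × 80.8 / 17.8) = 725.396.
√((H+B)/B) = √((17.8+93.6)/93.6) = 1.0909.
Q* ≈ 791.370.

Q* ≈ 791 gearboxes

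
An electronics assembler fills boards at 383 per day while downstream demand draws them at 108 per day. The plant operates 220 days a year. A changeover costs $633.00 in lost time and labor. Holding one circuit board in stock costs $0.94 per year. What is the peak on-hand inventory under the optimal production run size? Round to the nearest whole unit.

Annual demand D = 108 × 220 = 23,760.
Production build-up factor (1 − d/p) = 1 − 108/383 = 0.7180.
Q* = √(2DS / (H(1 − d/p))) = √(2 × 23,760 × 633 / (0.94 × 0.7180)).
= √(30,080,160 / 0.6749) ≈ 6675.890.
Maximum inventory = Q*(1 − d/p) = 6675.890 × 0.7180 ≈ 4793.394.

I_max ≈ 4,793 boards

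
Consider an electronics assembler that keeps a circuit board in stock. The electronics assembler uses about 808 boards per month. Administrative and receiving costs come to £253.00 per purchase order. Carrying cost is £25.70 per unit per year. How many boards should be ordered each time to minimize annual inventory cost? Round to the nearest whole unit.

Q* ≈ 437 boards

Annual demand D = 808 × 12 = 9,696.
EOQ = √(2DS / H) = √(2 × 9,696 × 253 / 25.7).
= √(4,906,176 / 25.7) = √190,901.7899 ≈ 436.923.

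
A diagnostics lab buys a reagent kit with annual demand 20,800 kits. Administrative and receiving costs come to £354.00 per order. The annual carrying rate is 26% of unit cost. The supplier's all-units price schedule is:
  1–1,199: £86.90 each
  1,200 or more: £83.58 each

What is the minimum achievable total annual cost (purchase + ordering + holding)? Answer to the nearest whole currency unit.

TC* ≈ £1,757,638

Holding cost per unit per year at price C is H = 0.26·C.
For each price level, check whether its EOQ is feasible; otherwise the best quantity at that price is the breakpoint.
EOQ at £86.90 = 807.3 (feasible in tier 1): TC = 20,800×£86.90 + (20,800/807.3)×354 + (807.3/2)×0.26×£86.90 = £1,825,760.84.
EOQ at £83.58 = 823.2 < 1200, so use break Q=1200: TC = 20,800×£83.58 + (20,800/1200.0)×354 + (1200.0/2)×0.26×£83.58 = £1,757,638.48.
Lowest total cost among the candidates is at Q = 1200.0.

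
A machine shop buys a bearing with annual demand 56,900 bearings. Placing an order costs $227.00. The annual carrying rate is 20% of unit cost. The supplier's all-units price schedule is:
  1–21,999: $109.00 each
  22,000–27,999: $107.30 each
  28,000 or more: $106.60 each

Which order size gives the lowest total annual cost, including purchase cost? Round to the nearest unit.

Holding cost per unit per year at price C is H = 0.20·C.
Candidates are each tier's EOQ (if it falls in that tier) and each price-break quantity.
EOQ at $109.00 = 1088.6 (feasible in tier 1): TC = 56,900×$109.00 + (56,900/1088.6)×227 + (1088.6/2)×0.20×$109.00 = $6,225,830.80.
EOQ at $107.30 = 1097.2 < 22000, so use break Q=22000: TC = 56,900×$107.30 + (56,900/22000.0)×227 + (22000.0/2)×0.20×$107.30 = $6,342,017.10.
EOQ at $106.60 = 1100.8 < 28000, so use break Q=28000: TC = 56,900×$106.60 + (56,900/28000.0)×227 + (28000.0/2)×0.20×$106.60 = $6,364,481.30.
Lowest total cost is $6,225,830.80 at Q = 1088.6.

Q* ≈ 1,089 bearings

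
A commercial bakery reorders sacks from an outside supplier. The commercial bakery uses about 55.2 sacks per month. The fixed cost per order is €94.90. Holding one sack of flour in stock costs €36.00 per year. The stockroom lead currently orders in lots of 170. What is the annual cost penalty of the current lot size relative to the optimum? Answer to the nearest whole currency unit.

Extra cost ≈ €1,302 per year

Annual demand D = 55.2 × 12 = 662.4.
EOQ = √(2DS/H) = √(2 × 662.4 × 94.9 / 36) ≈ 59.10.
Cost at Q* = (D/Q*)S + (Q*/2)H = √(2DSH) ≈ €2,127.45.
Cost at Q = 170: (662.4/170)×94.9 + (170/2)×36 = €369.78 + €3,060.00 = €3,429.78.
Excess = €3,429.78 − €2,127.45 = €1,302.32.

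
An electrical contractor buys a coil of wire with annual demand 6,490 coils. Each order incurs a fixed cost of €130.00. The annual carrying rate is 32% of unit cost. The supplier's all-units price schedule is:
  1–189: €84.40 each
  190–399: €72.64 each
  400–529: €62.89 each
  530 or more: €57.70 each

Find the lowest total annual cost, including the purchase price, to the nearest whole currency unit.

TC* ≈ €380,958

Holding cost per unit per year at price C is H = 0.32·C.
Candidates are each tier's EOQ (if it falls in that tier) and each price-break quantity.
Tier 1 (€84.40): EOQ = 250.0 exceeds tier's upper bound 189, so this tier is dominated.
EOQ at €72.64 = 269.4 (feasible in tier 2): TC = 6,490×€72.64 + (6,490/269.4)×130 + (269.4/2)×0.32×€72.64 = €477,696.45.
EOQ at €62.89 = 289.6 < 400, so use break Q=400: TC = 6,490×€62.89 + (6,490/400.0)×130 + (400.0/2)×0.32×€62.89 = €414,290.31.
EOQ at €57.70 = 302.3 < 530, so use break Q=530: TC = 6,490×€57.70 + (6,490/530.0)×130 + (530.0/2)×0.32×€57.70 = €380,957.85.
Lowest total cost among the candidates is at Q = 530.0.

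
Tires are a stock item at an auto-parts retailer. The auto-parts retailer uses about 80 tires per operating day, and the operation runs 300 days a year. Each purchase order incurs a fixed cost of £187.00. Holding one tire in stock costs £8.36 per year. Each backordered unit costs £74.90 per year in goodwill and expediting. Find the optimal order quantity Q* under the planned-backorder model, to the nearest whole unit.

Annual demand D = 80 × 300 = 24,000.
With planned backorders, Q* = √(2DS/H) · √((H+B)/B).
√(2DS/H) = √(2 × 24,000 × 187 / 8.36) = 1036.187.
√((H+B)/B) = √((8.36+74.9)/74.9) = 1.0543.
Q* ≈ 1092.485.

Q* ≈ 1,092 tires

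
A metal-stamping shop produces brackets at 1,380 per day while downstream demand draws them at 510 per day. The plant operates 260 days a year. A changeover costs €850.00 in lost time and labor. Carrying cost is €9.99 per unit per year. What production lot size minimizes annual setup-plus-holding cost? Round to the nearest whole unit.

Q* ≈ 5,983 brackets

Annual demand D = 510 × 260 = 132,600.
Production build-up factor (1 − d/p) = 1 − 510/1,380 = 0.6304.
Q* = √(2DS / (H(1 − d/p))) = √(2 × 132,600 × 850 / (9.99 × 0.6304)).
= √(225,420,000 / 6.298) ≈ 5982.647.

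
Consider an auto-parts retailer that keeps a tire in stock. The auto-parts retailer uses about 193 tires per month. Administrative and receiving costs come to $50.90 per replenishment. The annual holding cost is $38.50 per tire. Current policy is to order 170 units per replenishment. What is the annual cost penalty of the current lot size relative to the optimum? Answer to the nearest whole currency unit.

Extra cost ≈ $953 per year

Annual demand D = 193 × 12 = 2,316.
EOQ = √(2DS/H) = √(2 × 2,316 × 50.9 / 38.5) ≈ 78.26.
Cost at Q* = (D/Q*)S + (Q*/2)H = √(2DSH) ≈ $3,012.82.
Cost at Q = 170: (2,316/170)×50.9 + (170/2)×38.5 = $693.44 + $3,272.50 = $3,965.94.
Excess = $3,965.94 − $3,012.82 = $953.12.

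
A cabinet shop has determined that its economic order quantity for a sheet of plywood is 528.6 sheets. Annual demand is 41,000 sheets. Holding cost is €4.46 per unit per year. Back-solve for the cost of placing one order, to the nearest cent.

The basic EOQ model gives Q* = √(2DS/H); rearrange for the unknown.
From Q* = √(2DS/H): S = Q*²H / (2D) = 528.6² × 4.46 / (2 × 41,000) = 15.1976.

S ≈ €15.20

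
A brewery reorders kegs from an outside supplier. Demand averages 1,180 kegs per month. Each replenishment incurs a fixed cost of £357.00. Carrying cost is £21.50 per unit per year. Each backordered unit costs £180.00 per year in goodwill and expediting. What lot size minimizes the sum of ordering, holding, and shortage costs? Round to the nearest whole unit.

Annual demand D = 1,180 × 12 = 14,160.
With planned backorders, Q* = √(2DS/H) · √((H+B)/B).
√(2DS/H) = √(2 × 14,160 × 357 / 21.5) = 685.743.
√((H+B)/B) = √((21.5+180)/180) = 1.0580.
Q* ≈ 725.542.

Q* ≈ 726 kegs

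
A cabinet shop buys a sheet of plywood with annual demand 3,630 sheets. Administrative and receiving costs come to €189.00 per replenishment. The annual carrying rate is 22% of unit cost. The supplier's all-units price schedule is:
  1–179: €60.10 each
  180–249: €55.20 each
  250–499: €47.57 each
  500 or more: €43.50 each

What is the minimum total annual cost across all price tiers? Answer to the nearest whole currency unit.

TC* ≈ €161,670

Holding cost per unit per year at price C is H = 0.22·C.
Evaluate total cost at each tier's feasible EOQ or, if the EOQ is below the tier, at the tier's minimum quantity.
Tier 1 (€60.10): EOQ = 322.1 exceeds tier's upper bound 179, so this tier is dominated.
Tier 2 (€55.20): EOQ = 336.1 exceeds tier's upper bound 249, so this tier is dominated.
EOQ at €47.57 = 362.1 (feasible in tier 3): TC = 3,630×€47.57 + (3,630/362.1)×189 + (362.1/2)×0.22×€47.57 = €176,468.56.
EOQ at €43.50 = 378.7 < 500, so use break Q=500: TC = 3,630×€43.50 + (3,630/500.0)×189 + (500.0/2)×0.22×€43.50 = €161,669.64.
Lowest total cost among the candidates is at Q = 500.0.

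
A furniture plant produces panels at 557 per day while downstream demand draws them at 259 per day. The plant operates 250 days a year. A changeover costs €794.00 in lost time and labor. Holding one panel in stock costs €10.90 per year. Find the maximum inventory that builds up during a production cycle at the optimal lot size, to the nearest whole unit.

I_max ≈ 2,247 panels

Annual demand D = 259 × 250 = 64,750.
Production build-up factor (1 − d/p) = 1 − 259/557 = 0.5350.
Q* = √(2DS / (H(1 − d/p))) = √(2 × 64,750 × 794 / (10.9 × 0.5350)).
= √(102,823,000 / 5.8316) ≈ 4199.053.
Maximum inventory = Q*(1 − d/p) = 4199.053 × 0.5350 ≈ 2246.531.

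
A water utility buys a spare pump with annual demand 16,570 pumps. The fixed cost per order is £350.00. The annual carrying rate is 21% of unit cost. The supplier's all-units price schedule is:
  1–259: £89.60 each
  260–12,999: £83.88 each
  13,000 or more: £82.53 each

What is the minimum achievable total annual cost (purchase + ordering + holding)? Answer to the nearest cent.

TC* ≈ £1,404,185.45

Holding cost per unit per year at price C is H = 0.21·C.
Candidates are each tier's EOQ (if it falls in that tier) and each price-break quantity.
Tier 1 (£89.60): EOQ = 785.1 exceeds tier's upper bound 259, so this tier is dominated.
EOQ at £83.88 = 811.5 (feasible in tier 2): TC = 16,570×£83.88 + (16,570/811.5)×350 + (811.5/2)×0.21×£83.88 = £1,404,185.45.
EOQ at £82.53 = 818.1 < 13000, so use break Q=13000: TC = 16,570×£82.53 + (16,570/13000.0)×350 + (13000.0/2)×0.21×£82.53 = £1,480,621.67.
Lowest total cost among the candidates is at Q = 811.5.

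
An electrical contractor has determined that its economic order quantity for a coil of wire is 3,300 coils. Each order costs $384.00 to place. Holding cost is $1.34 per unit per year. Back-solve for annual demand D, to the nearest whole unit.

The basic EOQ model gives Q* = √(2DS/H); rearrange for the unknown.
From Q* = √(2DS/H): D = Q*²H / (2S) = 3,300² × 1.34 / (2 × 384) = 19000.781.

D ≈ 19,001 coils per year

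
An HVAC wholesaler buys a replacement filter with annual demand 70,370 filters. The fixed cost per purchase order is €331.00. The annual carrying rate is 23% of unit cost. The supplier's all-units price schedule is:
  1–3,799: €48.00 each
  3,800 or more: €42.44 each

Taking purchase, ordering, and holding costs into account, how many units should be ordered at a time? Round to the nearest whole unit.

Q* ≈ 3,800 filters

Holding cost per unit per year at price C is H = 0.23·C.
For each price level, check whether its EOQ is feasible; otherwise the best quantity at that price is the breakpoint.
EOQ at €48.00 = 2054.2 (feasible in tier 1): TC = 70,370×€48.00 + (70,370/2054.2)×331 + (2054.2/2)×0.23×€48.00 = €3,400,438.13.
EOQ at €42.44 = 2184.6 < 3800, so use break Q=3800: TC = 70,370×€42.44 + (70,370/3800.0)×331 + (3800.0/2)×0.23×€42.44 = €3,011,178.68.
Lowest total cost is €3,011,178.68 at Q = 3800.0.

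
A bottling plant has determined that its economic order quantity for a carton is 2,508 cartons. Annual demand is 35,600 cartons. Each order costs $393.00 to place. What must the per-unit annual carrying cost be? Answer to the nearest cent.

Squaring Q* = √(2DS/H) gives Q*² = 2DS/H.
From Q* = √(2DS/H): H = 2DS / Q*² = 2 × 35,600 × 393 / 2,508² = 4.4485.

H ≈ $4.45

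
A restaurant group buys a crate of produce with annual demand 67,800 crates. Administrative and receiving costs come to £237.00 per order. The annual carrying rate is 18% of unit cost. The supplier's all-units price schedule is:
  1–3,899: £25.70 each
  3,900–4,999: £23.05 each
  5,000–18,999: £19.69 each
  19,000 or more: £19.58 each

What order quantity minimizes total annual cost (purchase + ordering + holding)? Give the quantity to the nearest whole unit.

Holding cost per unit per year at price C is H = 0.18·C.
Evaluate total cost at each tier's feasible EOQ or, if the EOQ is below the tier, at the tier's minimum quantity.
EOQ at £25.70 = 2635.7 (feasible in tier 1): TC = 67,800×£25.70 + (67,800/2635.7)×237 + (2635.7/2)×0.18×£25.70 = £1,754,652.89.
EOQ at £23.05 = 2783.1 < 3900, so use break Q=3900: TC = 67,800×£23.05 + (67,800/3900.0)×237 + (3900.0/2)×0.18×£23.05 = £1,575,000.70.
EOQ at £19.69 = 3011.2 < 5000, so use break Q=5000: TC = 67,800×£19.69 + (67,800/5000.0)×237 + (5000.0/2)×0.18×£19.69 = £1,347,056.22.
EOQ at £19.58 = 3019.7 < 19000, so use break Q=19000: TC = 67,800×£19.58 + (67,800/19000.0)×237 + (19000.0/2)×0.18×£19.58 = £1,361,851.52.
Lowest total cost is £1,347,056.22 at Q = 5000.0.

Q* ≈ 5,000 crates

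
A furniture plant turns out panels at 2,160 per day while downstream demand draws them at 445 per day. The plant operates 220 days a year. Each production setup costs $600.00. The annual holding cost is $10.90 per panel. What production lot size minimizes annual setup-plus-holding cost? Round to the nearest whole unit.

Annual demand D = 445 × 220 = 97,900.
Production build-up factor (1 − d/p) = 1 − 445/2,160 = 0.7940.
Q* = √(2DS / (H(1 − d/p))) = √(2 × 97,900 × 600 / (10.9 × 0.7940)).
= √(117,480,000 / 8.6544) ≈ 3684.373.

Q* ≈ 3,684 panels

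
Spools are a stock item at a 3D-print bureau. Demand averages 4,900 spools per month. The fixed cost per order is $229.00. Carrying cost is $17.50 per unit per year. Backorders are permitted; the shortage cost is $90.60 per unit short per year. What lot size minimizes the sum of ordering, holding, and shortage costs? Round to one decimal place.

Q* ≈ 1,355.0 spools

Annual demand D = 4,900 × 12 = 58,800.
With planned backorders, Q* = √(2DS/H) · √((H+B)/B).
√(2DS/H) = √(2 × 58,800 × 229 / 17.5) = 1240.516.
√((H+B)/B) = √((17.5+90.6)/90.6) = 1.0923.
Q* ≈ 1355.037.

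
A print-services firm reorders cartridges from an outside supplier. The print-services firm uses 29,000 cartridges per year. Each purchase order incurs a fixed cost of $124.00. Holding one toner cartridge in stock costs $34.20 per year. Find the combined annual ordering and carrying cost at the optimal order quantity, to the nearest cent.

Q* = √(2DS/H) = √(2 × 29,000 × 124 / 34.2) ≈ 458.58.
At Q*, ordering cost (D/Q*)S equals holding cost (Q*/2)H, each = √(DSH/2).
Minimum total = √(2DSH) = √(2 × 29,000 × 124 × 34.2) ≈ 15683.316.

TC* ≈ $15,683.32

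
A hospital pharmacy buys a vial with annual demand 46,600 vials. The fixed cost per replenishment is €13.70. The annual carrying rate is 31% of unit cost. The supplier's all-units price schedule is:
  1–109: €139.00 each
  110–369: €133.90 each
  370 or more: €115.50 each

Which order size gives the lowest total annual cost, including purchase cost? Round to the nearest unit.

Holding cost per unit per year at price C is H = 0.31·C.
For each price level, check whether its EOQ is feasible; otherwise the best quantity at that price is the breakpoint.
Tier 1 (€139.00): EOQ = 172.1 exceeds tier's upper bound 109, so this tier is dominated.
EOQ at €133.90 = 175.4 (feasible in tier 2): TC = 46,600×€133.90 + (46,600/175.4)×13.7 + (175.4/2)×0.31×€133.90 = €6,247,020.13.
EOQ at €115.50 = 188.8 < 370, so use break Q=370: TC = 46,600×€115.50 + (46,600/370.0)×13.7 + (370.0/2)×0.31×€115.50 = €5,390,649.38.
Lowest total cost is €5,390,649.38 at Q = 370.0.

Q* ≈ 370 vials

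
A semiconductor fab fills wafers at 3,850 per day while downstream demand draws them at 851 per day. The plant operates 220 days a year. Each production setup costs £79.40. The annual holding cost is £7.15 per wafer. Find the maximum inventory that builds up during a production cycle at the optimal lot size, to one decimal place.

Annual demand D = 851 × 220 = 187,220.
Production build-up factor (1 − d/p) = 1 − 851/3,850 = 0.7790.
Q* = √(2DS / (H(1 − d/p))) = √(2 × 187,220 × 79.4 / (7.15 × 0.7790)).
= √(29,730,536 / 5.5696) ≈ 2310.418.
Maximum inventory = Q*(1 − d/p) = 2310.418 × 0.7790 ≈ 1799.725.

I_max ≈ 1,799.7 wafers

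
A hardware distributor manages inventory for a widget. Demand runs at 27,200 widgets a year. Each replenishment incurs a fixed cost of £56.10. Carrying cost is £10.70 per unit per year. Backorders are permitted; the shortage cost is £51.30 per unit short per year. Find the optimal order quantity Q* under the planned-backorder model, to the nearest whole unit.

Q* ≈ 587 widgets

With planned backorders, Q* = √(2DS/H) · √((H+B)/B).
√(2DS/H) = √(2 × 27,200 × 56.1 / 10.7) = 534.059.
√((H+B)/B) = √((10.7+51.3)/51.3) = 1.0994.
Q* ≈ 587.119.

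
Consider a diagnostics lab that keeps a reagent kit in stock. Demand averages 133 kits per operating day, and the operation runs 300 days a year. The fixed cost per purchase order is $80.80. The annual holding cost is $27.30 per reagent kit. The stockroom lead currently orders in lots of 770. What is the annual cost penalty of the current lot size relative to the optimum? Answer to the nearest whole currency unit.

Annual demand D = 133 × 300 = 39,900.
EOQ = √(2DS/H) = √(2 × 39,900 × 80.8 / 27.3) ≈ 485.99.
Cost at Q* = (D/Q*)S + (Q*/2)H = √(2DSH) ≈ $13,267.48.
Cost at Q = 770: (39,900/770)×80.8 + (770/2)×27.3 = $4,186.91 + $10,510.50 = $14,697.41.
Excess = $14,697.41 − $13,267.48 = $1,429.93.

Extra cost ≈ $1,430 per year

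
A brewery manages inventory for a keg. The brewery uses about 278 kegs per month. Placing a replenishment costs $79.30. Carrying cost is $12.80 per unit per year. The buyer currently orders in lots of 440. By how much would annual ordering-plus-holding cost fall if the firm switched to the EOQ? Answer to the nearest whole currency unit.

Extra cost ≈ $815 per year

Annual demand D = 278 × 12 = 3,336.
EOQ = √(2DS/H) = √(2 × 3,336 × 79.3 / 12.8) ≈ 203.31.
Cost at Q* = (D/Q*)S + (Q*/2)H = √(2DSH) ≈ $2,602.37.
Cost at Q = 440: (3,336/440)×79.3 + (440/2)×12.8 = $601.24 + $2,816.00 = $3,417.24.
Excess = $3,417.24 − $2,602.37 = $814.86.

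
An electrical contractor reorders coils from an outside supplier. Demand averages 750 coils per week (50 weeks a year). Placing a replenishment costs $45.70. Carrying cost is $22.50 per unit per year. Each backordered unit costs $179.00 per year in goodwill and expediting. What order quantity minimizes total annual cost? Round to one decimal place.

Annual demand D = 750 × 50 = 37,500.
With planned backorders, Q* = √(2DS/H) · √((H+B)/B).
√(2DS/H) = √(2 × 37,500 × 45.7 / 22.5) = 390.299.
√((H+B)/B) = √((22.5+179)/179) = 1.0610.
Q* ≈ 414.103.

Q* ≈ 414.1 coils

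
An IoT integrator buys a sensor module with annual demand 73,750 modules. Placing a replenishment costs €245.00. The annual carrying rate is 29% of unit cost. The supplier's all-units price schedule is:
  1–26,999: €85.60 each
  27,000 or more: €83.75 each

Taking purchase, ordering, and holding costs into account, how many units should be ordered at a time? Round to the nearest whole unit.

Holding cost per unit per year at price C is H = 0.29·C.
Candidates are each tier's EOQ (if it falls in that tier) and each price-break quantity.
EOQ at €85.60 = 1206.5 (feasible in tier 1): TC = 73,750×€85.60 + (73,750/1206.5)×245 + (1206.5/2)×0.29×€85.60 = €6,342,951.25.
EOQ at €83.75 = 1219.8 < 27000, so use break Q=27000: TC = 73,750×€83.75 + (73,750/27000.0)×245 + (27000.0/2)×0.29×€83.75 = €6,505,112.96.
Lowest total cost is €6,342,951.25 at Q = 1206.5.

Q* ≈ 1,207 modules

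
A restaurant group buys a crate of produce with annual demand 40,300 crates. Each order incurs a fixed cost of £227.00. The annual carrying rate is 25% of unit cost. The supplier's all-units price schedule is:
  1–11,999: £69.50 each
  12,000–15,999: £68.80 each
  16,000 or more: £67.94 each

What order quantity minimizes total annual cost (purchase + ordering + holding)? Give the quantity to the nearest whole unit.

Q* ≈ 1,026 crates

Holding cost per unit per year at price C is H = 0.25·C.
For each price level, check whether its EOQ is feasible; otherwise the best quantity at that price is the breakpoint.
EOQ at £69.50 = 1026.2 (feasible in tier 1): TC = 40,300×£69.50 + (40,300/1026.2)×227 + (1026.2/2)×0.25×£69.50 = £2,818,679.65.
EOQ at £68.80 = 1031.4 < 12000, so use break Q=12000: TC = 40,300×£68.80 + (40,300/12000.0)×227 + (12000.0/2)×0.25×£68.80 = £2,876,602.34.
EOQ at £67.94 = 1037.9 < 16000, so use break Q=16000: TC = 40,300×£67.94 + (40,300/16000.0)×227 + (16000.0/2)×0.25×£67.94 = £2,874,433.76.
Lowest total cost is £2,818,679.65 at Q = 1026.2.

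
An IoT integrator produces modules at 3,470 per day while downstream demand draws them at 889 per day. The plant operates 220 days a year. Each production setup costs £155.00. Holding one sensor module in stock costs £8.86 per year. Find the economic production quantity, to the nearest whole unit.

Annual demand D = 889 × 220 = 195,580.
Production build-up factor (1 − d/p) = 1 − 889/3,470 = 0.7438.
Q* = √(2DS / (H(1 − d/p))) = √(2 × 195,580 × 155 / (8.86 × 0.7438)).
= √(60,629,800 / 6.5901) ≈ 3033.171.

Q* ≈ 3,033 modules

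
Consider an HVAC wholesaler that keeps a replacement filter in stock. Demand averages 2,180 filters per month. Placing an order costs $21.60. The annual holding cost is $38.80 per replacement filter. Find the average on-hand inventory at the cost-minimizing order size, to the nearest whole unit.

Annual demand D = 2,180 × 12 = 26,160.
The optimal lot size = √(2DS/H) = √(2 × 26,160 × 21.6 / 38.8) ≈ 170.67.
Average inventory = Q*/2 ≈ 170.67 / 2 = 85.333.

Average inventory ≈ 85 filters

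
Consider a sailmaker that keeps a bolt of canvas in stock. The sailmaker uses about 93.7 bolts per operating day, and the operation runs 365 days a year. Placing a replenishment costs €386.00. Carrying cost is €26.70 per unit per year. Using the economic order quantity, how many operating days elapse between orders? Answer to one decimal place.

Annual demand D = 93.7 × 365 = 34,200.5.
Q* = √(2DS/H) = √(2 × 34,200.5 × 386 / 26.7) ≈ 994.42.
Cycle time = Q*/D × 365 = 994.42 / 34,200.5 × 365 ≈ 10.613 days.

T ≈ 10.6 days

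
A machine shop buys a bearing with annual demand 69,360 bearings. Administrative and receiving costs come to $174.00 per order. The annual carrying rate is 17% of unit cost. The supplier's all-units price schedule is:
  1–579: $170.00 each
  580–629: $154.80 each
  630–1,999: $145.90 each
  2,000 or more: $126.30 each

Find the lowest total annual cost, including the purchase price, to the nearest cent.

Holding cost per unit per year at price C is H = 0.17·C.
Evaluate total cost at each tier's feasible EOQ or, if the EOQ is below the tier, at the tier's minimum quantity.
Tier 1 ($170.00): EOQ = 913.9 exceeds tier's upper bound 579, so this tier is dominated.
Tier 2 ($154.80): EOQ = 957.7 exceeds tier's upper bound 629, so this tier is dominated.
EOQ at $145.90 = 986.5 (feasible in tier 3): TC = 69,360×$145.90 + (69,360/986.5)×174 + (986.5/2)×0.17×$145.90 = $10,144,091.88.
EOQ at $126.30 = 1060.3 < 2000, so use break Q=2000: TC = 69,360×$126.30 + (69,360/2000.0)×174 + (2000.0/2)×0.17×$126.30 = $8,787,673.32.
Lowest total cost among the candidates is at Q = 2000.0.

TC* ≈ $8,787,673.32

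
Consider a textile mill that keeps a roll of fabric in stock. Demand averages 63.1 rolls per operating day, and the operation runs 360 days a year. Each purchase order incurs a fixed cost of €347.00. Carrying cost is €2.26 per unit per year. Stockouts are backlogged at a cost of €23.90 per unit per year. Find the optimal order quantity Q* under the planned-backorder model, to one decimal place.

Annual demand D = 63.1 × 360 = 22,716.
With planned backorders, Q* = √(2DS/H) · √((H+B)/B).
√(2DS/H) = √(2 × 22,716 × 347 / 2.26) = 2641.140.
√((H+B)/B) = √((2.26+23.9)/23.9) = 1.0462.
Q* ≈ 2763.194.

Q* ≈ 2,763.2 rolls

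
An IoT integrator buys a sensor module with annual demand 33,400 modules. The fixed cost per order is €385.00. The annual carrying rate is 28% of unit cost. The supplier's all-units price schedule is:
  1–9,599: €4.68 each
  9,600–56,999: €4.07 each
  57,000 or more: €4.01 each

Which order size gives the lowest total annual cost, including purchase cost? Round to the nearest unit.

Holding cost per unit per year at price C is H = 0.28·C.
Evaluate total cost at each tier's feasible EOQ or, if the EOQ is below the tier, at the tier's minimum quantity.
EOQ at €4.68 = 4430.1 (feasible in tier 1): TC = 33,400×€4.68 + (33,400/4430.1)×385 + (4430.1/2)×0.28×€4.68 = €162,117.24.
EOQ at €4.07 = 4750.5 < 9600, so use break Q=9600: TC = 33,400×€4.07 + (33,400/9600.0)×385 + (9600.0/2)×0.28×€4.07 = €142,747.56.
EOQ at €4.01 = 4785.9 < 57000, so use break Q=57000: TC = 33,400×€4.01 + (33,400/57000.0)×385 + (57000.0/2)×0.28×€4.01 = €166,159.40.
Lowest total cost is €142,747.56 at Q = 9600.0.

Q* ≈ 9,600 modules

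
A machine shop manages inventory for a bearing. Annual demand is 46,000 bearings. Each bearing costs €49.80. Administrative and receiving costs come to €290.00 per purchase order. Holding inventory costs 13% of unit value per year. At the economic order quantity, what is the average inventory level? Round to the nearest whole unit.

Average inventory ≈ 1,015 bearings

Holding cost H = 0.13 × €49.80 = €6.4740 per unit per year.
EOQ = √(2DS/H) = √(2 × 46,000 × 290 / 6.474) ≈ 2030.05.
Average inventory = Q*/2 ≈ 2030.05 / 2 = 1015.025.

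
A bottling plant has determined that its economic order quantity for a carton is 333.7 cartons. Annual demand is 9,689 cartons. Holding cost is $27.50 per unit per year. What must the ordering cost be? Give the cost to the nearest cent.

Squaring Q* = √(2DS/H) gives Q*² = 2DS/H.
From Q* = √(2DS/H): S = Q*²H / (2D) = 333.7² × 27.5 / (2 × 9,689) = 158.0288.

S ≈ $158.03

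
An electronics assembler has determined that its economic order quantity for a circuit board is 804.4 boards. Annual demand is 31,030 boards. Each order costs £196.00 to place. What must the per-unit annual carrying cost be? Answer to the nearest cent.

H ≈ £18.80

Invert the EOQ relation Q*² = 2DS/H.
From Q* = √(2DS/H): H = 2DS / Q*² = 2 × 31,030 × 196 / 804.4² = 18.7985.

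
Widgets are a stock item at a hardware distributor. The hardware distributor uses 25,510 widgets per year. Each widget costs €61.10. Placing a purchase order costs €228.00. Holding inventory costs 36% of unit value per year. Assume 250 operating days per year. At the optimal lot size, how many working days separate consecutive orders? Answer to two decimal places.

Holding cost H = 0.36 × €61.10 = €21.9960 per unit per year.
The optimal lot size = √(2DS/H) = √(2 × 25,510 × 228 / 21.996) ≈ 727.22.
Cycle time = Q*/D × 250 = 727.22 / 25,510 × 250 ≈ 7.127 days.

T ≈ 7.13 days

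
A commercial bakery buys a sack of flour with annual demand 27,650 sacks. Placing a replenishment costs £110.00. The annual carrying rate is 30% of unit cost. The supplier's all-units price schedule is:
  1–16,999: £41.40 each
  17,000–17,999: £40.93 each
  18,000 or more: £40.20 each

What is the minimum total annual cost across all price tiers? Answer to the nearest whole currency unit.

TC* ≈ £1,153,402

Holding cost per unit per year at price C is H = 0.30·C.
Candidates are each tier's EOQ (if it falls in that tier) and each price-break quantity.
EOQ at £41.40 = 699.8 (feasible in tier 1): TC = 27,650×£41.40 + (27,650/699.8)×110 + (699.8/2)×0.30×£41.40 = £1,153,402.00.
EOQ at £40.93 = 703.8 < 17000, so use break Q=17000: TC = 27,650×£40.93 + (27,650/17000.0)×110 + (17000.0/2)×0.30×£40.93 = £1,236,264.91.
EOQ at £40.20 = 710.2 < 18000, so use break Q=18000: TC = 27,650×£40.20 + (27,650/18000.0)×110 + (18000.0/2)×0.30×£40.20 = £1,220,238.97.
Lowest total cost among the candidates is at Q = 699.8.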